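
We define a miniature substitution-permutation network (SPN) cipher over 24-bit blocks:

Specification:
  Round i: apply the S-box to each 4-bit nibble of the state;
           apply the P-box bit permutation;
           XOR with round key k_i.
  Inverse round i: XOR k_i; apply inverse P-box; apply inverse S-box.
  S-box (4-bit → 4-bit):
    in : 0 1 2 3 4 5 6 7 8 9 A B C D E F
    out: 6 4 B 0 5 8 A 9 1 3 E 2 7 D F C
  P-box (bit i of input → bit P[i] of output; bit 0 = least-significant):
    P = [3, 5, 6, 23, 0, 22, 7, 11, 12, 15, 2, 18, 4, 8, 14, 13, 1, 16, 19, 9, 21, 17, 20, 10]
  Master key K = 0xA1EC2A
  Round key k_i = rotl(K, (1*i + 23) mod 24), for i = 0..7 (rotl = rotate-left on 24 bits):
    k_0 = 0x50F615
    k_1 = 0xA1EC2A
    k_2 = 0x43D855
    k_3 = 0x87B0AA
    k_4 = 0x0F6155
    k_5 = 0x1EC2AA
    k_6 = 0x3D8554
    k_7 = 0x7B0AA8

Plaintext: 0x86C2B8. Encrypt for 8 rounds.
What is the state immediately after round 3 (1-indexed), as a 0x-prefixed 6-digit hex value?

0xC597E9

s_0 = plaintext = 0x86C2B8
s_1 = Round(s_0, k_0) = 0x35250D
s_2 = Round(s_1, k_1) = 0x65CFF2
s_3 = Round(s_2, k_2) = 0xC597E9
s_4 = Round(s_3, k_3) = 0xF1AB13
s_5 = Round(s_4, k_4) = 0x1784D5
s_6 = Round(s_5, k_5) = 0x8ED83D
s_7 = Round(s_6, k_6) = 0x94F70E
s_8 = Round(s_7, k_7) = 0x957A42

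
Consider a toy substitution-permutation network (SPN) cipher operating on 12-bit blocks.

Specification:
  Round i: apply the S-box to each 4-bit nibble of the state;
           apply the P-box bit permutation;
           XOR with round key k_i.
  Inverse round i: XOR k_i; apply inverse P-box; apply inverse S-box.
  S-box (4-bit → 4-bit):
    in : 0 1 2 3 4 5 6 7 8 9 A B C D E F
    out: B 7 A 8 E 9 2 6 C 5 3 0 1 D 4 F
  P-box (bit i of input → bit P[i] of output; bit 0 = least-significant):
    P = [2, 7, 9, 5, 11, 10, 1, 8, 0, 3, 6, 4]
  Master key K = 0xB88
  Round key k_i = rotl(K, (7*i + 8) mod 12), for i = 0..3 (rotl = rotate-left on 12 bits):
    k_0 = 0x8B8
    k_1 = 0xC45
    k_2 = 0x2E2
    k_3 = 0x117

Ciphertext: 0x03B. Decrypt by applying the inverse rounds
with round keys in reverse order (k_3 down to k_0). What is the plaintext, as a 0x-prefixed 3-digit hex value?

s_0 = ciphertext = 0x03B
s_1 = InvRound(s_0, k_3) = 0x635
s_2 = InvRound(s_1, k_2) = 0xD7A
s_3 = InvRound(s_2, k_1) = 0x085
s_4 = InvRound(s_3, k_0) = 0x0C5

0x0C5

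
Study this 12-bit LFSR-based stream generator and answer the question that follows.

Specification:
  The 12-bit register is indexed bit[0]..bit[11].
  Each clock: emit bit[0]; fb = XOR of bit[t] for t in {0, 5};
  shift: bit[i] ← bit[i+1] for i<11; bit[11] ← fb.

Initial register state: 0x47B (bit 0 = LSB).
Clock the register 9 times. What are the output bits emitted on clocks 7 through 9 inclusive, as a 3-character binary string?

100

reg_0 = 0x47B
clock 1: out=1, reg = 0x23D
clock 2: out=1, reg = 0x11E
clock 3: out=0, reg = 0x08F
clock 4: out=1, reg = 0x847
clock 5: out=1, reg = 0xC23
clock 6: out=1, reg = 0x611
clock 7: out=1, reg = 0xB08
clock 8: out=0, reg = 0x584
clock 9: out=0, reg = 0x2C2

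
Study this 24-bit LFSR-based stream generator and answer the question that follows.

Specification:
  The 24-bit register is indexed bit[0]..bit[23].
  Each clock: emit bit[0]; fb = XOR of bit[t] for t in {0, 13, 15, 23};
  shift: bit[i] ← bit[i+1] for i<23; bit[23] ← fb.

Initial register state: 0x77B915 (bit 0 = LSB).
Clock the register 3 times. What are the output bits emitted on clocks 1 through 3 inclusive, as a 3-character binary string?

reg_0 = 0x77B915
clock 1: out=1, reg = 0xBBDC8A
clock 2: out=0, reg = 0x5DEE45
clock 3: out=1, reg = 0xAEF722

101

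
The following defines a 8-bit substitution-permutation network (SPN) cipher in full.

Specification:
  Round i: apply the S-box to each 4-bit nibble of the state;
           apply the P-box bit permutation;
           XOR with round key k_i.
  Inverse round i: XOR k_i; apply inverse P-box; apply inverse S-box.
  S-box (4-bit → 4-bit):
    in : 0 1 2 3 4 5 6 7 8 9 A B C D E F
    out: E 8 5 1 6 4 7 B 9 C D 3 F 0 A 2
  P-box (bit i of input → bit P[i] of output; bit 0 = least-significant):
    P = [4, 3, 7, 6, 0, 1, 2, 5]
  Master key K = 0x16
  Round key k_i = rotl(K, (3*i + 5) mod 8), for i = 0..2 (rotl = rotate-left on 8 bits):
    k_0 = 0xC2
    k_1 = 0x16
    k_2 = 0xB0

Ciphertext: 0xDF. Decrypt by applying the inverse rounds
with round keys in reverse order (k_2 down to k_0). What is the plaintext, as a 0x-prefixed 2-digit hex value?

0x4B

s_0 = ciphertext = 0xDF
s_1 = InvRound(s_0, k_2) = 0xCE
s_2 = InvRound(s_1, k_1) = 0xDC
s_3 = InvRound(s_2, k_0) = 0x4B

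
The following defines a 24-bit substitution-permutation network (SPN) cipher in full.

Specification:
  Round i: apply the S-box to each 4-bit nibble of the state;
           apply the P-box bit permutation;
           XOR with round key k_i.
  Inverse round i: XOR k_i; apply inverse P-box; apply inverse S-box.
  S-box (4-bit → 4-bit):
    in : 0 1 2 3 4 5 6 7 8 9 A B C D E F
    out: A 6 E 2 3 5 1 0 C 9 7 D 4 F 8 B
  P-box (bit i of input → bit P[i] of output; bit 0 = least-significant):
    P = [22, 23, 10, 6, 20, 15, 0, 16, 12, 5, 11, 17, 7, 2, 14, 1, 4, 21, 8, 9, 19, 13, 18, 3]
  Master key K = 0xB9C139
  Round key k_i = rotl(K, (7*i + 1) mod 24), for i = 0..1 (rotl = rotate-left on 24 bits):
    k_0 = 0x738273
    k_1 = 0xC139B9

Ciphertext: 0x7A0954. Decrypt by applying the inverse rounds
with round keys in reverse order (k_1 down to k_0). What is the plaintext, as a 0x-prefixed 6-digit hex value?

s_0 = ciphertext = 0x7A0954
s_1 = InvRound(s_0, k_1) = 0xF34FB0
s_2 = InvRound(s_1, k_0) = 0x7CBC12

0x7CBC12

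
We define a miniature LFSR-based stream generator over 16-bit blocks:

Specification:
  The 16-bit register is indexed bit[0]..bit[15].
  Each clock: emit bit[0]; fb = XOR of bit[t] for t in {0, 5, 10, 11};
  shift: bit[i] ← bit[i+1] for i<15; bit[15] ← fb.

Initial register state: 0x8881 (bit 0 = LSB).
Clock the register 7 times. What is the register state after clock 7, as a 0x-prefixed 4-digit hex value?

reg_0 = 0x8881
clock 1: out=1, reg = 0x4440
clock 2: out=0, reg = 0xA220
clock 3: out=0, reg = 0xD110
clock 4: out=0, reg = 0x6888
clock 5: out=0, reg = 0xB444
clock 6: out=0, reg = 0xDA22
clock 7: out=0, reg = 0x6D11

0x6D11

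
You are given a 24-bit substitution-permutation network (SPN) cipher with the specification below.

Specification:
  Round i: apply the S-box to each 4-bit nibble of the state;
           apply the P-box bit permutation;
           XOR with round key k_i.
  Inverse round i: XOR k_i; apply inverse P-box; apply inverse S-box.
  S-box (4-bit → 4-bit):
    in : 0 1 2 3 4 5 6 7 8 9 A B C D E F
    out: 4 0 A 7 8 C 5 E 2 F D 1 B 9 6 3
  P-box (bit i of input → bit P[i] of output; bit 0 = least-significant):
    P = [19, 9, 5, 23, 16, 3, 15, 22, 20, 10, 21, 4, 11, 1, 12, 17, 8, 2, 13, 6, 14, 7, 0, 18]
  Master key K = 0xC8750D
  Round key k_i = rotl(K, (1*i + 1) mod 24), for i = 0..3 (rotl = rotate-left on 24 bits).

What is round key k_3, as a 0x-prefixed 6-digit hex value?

K = 0xC8750D
k_0 = rotl(K, (1*0+1) mod 24) = rotl(K, 1) = 0x90EA1B
k_1 = rotl(K, (1*1+1) mod 24) = rotl(K, 2) = 0x21D437
k_2 = rotl(K, (1*2+1) mod 24) = rotl(K, 3) = 0x43A86E
k_3 = rotl(K, (1*3+1) mod 24) = rotl(K, 4) = 0x8750DC

0x8750DC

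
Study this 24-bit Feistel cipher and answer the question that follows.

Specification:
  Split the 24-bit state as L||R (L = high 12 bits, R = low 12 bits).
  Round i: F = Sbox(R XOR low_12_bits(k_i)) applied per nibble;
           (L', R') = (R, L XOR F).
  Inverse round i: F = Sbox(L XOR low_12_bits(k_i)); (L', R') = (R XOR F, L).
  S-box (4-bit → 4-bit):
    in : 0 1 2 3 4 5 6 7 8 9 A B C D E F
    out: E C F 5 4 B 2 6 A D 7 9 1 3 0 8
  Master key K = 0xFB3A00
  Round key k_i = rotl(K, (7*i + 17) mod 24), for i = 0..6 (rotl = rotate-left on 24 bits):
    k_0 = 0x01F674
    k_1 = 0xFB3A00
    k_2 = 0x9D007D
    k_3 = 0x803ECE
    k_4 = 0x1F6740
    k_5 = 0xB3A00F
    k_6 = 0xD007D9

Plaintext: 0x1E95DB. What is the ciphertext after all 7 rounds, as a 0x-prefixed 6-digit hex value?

s_0 = plaintext = 0x1E95DB
s_1 = Round(s_0, k_0) = 0x5DB491
s_2 = Round(s_1, k_1) = 0x491507
s_3 = Round(s_2, k_2) = 0x507FF6
s_4 = Round(s_3, k_3) = 0xFF695D
s_5 = Round(s_4, k_4) = 0x95DF35
s_6 = Round(s_5, k_5) = 0xF3510A
s_7 = Round(s_6, k_6) = 0x10AD00

0x10AD00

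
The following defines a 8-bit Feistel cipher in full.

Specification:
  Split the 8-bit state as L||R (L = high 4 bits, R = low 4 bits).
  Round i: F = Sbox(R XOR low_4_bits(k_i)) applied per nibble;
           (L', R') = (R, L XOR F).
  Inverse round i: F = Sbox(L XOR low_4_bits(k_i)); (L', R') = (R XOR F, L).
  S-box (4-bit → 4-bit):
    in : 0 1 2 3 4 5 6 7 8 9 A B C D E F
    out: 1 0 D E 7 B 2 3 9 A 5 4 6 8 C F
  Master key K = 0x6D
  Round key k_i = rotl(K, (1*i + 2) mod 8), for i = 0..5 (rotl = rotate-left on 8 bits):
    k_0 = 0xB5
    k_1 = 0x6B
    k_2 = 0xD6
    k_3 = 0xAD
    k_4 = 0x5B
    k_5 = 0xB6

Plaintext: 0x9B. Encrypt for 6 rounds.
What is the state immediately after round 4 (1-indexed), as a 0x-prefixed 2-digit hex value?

s_0 = plaintext = 0x9B
s_1 = Round(s_0, k_0) = 0xB5
s_2 = Round(s_1, k_1) = 0x57
s_3 = Round(s_2, k_2) = 0x75
s_4 = Round(s_3, k_3) = 0x5E
s_5 = Round(s_4, k_4) = 0xEE
s_6 = Round(s_5, k_5) = 0xE7

0x5E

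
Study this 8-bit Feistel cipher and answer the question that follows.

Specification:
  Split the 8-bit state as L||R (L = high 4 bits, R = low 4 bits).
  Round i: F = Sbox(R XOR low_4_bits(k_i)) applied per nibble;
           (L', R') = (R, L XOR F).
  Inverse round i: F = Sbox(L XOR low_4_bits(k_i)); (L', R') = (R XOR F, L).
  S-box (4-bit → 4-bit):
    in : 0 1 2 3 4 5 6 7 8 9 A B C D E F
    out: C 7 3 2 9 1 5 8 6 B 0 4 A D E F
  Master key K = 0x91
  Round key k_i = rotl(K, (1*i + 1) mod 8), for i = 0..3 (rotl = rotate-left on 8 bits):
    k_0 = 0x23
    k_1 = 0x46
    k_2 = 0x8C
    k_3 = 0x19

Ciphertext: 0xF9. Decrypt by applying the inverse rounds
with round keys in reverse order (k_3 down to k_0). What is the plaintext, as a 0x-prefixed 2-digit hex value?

s_0 = ciphertext = 0xF9
s_1 = InvRound(s_0, k_3) = 0xCF
s_2 = InvRound(s_1, k_2) = 0x3C
s_3 = InvRound(s_2, k_1) = 0xD3
s_4 = InvRound(s_3, k_0) = 0xDD

0xDD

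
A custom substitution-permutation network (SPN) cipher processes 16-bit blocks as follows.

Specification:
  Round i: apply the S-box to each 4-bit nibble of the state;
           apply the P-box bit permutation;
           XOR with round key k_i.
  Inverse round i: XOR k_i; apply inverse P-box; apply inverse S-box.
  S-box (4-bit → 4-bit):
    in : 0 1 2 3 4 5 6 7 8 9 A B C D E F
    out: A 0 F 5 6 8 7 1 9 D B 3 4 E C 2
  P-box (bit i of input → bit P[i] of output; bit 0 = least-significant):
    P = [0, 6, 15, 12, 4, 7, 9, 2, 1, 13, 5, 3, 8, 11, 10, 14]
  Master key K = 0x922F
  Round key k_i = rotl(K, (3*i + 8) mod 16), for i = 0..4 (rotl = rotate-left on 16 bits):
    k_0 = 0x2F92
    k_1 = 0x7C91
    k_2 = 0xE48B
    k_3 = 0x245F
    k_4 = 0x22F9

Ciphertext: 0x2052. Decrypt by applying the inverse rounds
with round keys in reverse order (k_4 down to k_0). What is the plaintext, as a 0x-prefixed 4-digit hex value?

0xB838

s_0 = ciphertext = 0x2052
s_1 = InvRound(s_0, k_4) = 0x1947
s_2 = InvRound(s_1, k_3) = 0x6075
s_3 = InvRound(s_2, k_2) = 0xC9A4
s_4 = InvRound(s_3, k_1) = 0x3489
s_5 = InvRound(s_4, k_0) = 0xB838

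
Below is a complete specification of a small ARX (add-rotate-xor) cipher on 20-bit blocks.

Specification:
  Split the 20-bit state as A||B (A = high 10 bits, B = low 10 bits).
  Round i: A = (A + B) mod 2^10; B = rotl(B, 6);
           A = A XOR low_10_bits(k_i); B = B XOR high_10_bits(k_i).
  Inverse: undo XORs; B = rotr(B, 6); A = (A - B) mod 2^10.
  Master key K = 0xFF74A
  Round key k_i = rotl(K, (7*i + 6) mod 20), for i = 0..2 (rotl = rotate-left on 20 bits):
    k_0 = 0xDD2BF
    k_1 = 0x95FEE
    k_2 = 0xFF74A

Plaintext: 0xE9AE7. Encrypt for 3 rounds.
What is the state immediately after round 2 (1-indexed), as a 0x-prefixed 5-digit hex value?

s_0 = plaintext = 0xE9AE7
s_1 = Round(s_0, k_0) = 0x0CA9A
s_2 = Round(s_1, k_1) = 0x488FE
s_3 = Round(s_2, k_2) = 0x5A872

0x488FE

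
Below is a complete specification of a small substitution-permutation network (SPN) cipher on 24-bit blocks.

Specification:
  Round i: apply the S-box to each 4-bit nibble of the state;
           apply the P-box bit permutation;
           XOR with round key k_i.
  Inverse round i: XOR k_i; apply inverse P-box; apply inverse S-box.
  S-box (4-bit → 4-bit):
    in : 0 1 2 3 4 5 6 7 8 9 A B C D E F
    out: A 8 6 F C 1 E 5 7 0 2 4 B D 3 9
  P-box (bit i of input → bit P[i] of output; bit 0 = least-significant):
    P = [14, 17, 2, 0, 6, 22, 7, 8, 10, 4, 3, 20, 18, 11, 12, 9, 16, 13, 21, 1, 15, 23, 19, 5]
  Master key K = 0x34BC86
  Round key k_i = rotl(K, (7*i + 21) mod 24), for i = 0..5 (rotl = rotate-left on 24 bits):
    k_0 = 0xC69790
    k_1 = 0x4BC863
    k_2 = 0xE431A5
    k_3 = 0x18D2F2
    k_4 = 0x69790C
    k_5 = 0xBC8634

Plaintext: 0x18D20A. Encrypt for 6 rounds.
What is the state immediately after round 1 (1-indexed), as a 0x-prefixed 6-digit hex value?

s_0 = plaintext = 0x18D20A
s_1 = Round(s_0, k_0) = 0xA1A4A8
s_2 = Round(s_1, k_1) = 0x99806D
s_3 = Round(s_2, k_2) = 0xB06830
s_4 = Round(s_3, k_3) = 0x52ED29
s_5 = Round(s_4, k_4) = 0x1DD584
s_6 = Round(s_5, k_5) = 0xD990D3

0xA1A4A8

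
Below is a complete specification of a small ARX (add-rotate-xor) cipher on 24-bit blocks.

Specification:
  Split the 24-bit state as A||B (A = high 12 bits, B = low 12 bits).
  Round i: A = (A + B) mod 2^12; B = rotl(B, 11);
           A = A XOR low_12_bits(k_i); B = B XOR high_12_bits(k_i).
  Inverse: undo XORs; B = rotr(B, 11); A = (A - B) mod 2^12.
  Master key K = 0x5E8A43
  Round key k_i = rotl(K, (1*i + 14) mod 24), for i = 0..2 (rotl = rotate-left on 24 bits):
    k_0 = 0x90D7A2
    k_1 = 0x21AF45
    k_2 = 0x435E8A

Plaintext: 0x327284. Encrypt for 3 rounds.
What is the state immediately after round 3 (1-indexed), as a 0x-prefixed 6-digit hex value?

0xDD0B2B

s_0 = plaintext = 0x327284
s_1 = Round(s_0, k_0) = 0x20984F
s_2 = Round(s_1, k_1) = 0x51DE3D
s_3 = Round(s_2, k_2) = 0xDD0B2B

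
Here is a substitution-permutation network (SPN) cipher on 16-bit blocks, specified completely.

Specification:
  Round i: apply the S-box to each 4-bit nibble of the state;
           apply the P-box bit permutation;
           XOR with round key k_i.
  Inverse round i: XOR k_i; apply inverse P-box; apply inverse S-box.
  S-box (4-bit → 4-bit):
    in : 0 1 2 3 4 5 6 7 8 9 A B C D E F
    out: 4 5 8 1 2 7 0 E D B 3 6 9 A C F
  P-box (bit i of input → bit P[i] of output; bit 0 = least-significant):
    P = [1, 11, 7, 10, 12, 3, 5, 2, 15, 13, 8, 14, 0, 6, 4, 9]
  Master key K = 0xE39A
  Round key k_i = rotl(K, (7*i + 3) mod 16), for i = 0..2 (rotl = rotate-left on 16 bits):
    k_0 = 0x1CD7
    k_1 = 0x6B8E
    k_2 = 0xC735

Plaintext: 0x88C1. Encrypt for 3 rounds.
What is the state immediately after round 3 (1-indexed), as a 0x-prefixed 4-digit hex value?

s_0 = plaintext = 0x88C1
s_1 = Round(s_0, k_0) = 0xCF40
s_2 = Round(s_1, k_1) = 0x8807
s_3 = Round(s_2, k_2) = 0x0884

0x0884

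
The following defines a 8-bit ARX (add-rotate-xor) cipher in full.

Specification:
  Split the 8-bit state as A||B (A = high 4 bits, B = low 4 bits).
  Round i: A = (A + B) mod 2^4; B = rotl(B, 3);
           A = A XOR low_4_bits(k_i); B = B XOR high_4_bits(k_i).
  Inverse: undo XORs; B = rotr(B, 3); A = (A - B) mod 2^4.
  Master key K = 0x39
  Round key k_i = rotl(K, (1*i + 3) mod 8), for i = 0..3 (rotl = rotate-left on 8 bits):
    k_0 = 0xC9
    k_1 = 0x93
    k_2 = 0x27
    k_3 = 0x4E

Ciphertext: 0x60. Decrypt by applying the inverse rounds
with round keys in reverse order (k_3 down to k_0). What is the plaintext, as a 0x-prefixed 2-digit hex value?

s_0 = ciphertext = 0x60
s_1 = InvRound(s_0, k_3) = 0x08
s_2 = InvRound(s_1, k_2) = 0x25
s_3 = InvRound(s_2, k_1) = 0x89
s_4 = InvRound(s_3, k_0) = 0x7A

0x7A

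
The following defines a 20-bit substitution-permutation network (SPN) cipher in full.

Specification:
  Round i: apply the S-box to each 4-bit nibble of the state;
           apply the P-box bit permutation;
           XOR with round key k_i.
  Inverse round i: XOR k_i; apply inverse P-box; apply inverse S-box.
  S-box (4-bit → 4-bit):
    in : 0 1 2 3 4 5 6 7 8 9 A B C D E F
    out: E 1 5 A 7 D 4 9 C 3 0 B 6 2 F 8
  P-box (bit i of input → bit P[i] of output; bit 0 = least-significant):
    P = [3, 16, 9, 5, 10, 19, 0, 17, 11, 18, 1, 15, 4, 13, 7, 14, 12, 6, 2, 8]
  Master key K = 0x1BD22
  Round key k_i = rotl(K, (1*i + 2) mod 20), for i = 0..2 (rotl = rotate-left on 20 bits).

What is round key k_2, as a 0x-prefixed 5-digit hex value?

0xBD221

K = 0x1BD22
k_0 = rotl(K, (1*0+2) mod 20) = rotl(K, 2) = 0x6F488
k_1 = rotl(K, (1*1+2) mod 20) = rotl(K, 3) = 0xDE910
k_2 = rotl(K, (1*2+2) mod 20) = rotl(K, 4) = 0xBD221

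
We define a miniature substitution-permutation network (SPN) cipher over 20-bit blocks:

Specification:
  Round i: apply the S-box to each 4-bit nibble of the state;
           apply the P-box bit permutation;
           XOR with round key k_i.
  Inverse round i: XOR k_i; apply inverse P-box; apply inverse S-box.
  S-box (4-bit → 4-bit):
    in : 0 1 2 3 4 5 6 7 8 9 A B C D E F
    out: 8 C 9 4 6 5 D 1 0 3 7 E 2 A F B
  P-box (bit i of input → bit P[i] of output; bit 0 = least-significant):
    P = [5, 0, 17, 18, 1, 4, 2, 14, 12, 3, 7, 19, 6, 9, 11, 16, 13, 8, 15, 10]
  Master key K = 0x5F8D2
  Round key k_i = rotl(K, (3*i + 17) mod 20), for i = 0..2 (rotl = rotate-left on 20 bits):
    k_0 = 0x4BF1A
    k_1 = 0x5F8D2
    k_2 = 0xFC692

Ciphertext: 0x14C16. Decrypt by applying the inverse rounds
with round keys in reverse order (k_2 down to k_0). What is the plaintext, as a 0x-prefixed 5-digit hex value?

s_0 = ciphertext = 0x14C16
s_1 = InvRound(s_0, k_2) = 0x34131
s_2 = InvRound(s_1, k_1) = 0xA557E
s_3 = InvRound(s_2, k_0) = 0x5A016

0x5A016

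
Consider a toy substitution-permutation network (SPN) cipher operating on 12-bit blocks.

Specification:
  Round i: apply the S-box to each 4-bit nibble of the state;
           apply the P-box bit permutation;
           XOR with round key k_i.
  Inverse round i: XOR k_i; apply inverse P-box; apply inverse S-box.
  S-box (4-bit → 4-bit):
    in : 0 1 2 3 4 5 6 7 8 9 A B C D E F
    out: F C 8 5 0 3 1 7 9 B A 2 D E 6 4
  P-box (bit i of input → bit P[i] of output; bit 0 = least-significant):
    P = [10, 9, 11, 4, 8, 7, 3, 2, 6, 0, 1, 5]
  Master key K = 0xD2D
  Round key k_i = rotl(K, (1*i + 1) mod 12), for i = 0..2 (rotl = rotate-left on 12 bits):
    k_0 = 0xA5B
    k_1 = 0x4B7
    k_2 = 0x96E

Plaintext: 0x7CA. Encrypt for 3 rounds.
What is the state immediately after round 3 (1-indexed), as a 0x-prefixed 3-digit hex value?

0xABF

s_0 = plaintext = 0x7CA
s_1 = Round(s_0, k_0) = 0x904
s_2 = Round(s_1, k_1) = 0x55A
s_3 = Round(s_2, k_2) = 0xABF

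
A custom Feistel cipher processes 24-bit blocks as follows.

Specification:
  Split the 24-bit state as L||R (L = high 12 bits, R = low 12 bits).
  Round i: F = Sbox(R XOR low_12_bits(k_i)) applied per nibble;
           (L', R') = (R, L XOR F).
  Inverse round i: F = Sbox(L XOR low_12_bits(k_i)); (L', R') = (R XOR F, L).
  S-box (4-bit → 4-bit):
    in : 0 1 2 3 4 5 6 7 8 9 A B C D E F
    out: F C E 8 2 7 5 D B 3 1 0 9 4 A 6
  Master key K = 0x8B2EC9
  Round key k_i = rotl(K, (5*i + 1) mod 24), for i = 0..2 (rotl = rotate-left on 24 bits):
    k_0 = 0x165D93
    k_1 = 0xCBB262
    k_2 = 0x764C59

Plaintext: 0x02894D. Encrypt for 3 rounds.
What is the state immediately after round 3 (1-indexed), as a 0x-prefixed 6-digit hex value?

s_0 = plaintext = 0x02894D
s_1 = Round(s_0, k_0) = 0x94D262
s_2 = Round(s_1, k_1) = 0x2626B2
s_3 = Round(s_2, k_2) = 0x6B23C2

0x6B23C2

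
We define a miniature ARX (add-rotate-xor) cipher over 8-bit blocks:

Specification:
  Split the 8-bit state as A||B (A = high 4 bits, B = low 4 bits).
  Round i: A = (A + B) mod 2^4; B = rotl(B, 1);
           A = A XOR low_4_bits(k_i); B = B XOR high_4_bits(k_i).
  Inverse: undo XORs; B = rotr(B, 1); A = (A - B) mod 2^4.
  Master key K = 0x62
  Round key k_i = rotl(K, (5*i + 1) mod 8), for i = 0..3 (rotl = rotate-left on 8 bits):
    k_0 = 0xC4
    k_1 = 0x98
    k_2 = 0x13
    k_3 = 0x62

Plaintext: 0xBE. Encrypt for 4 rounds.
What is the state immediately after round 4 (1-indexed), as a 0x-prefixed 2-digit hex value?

0xAA

s_0 = plaintext = 0xBE
s_1 = Round(s_0, k_0) = 0xD1
s_2 = Round(s_1, k_1) = 0x6B
s_3 = Round(s_2, k_2) = 0x26
s_4 = Round(s_3, k_3) = 0xAA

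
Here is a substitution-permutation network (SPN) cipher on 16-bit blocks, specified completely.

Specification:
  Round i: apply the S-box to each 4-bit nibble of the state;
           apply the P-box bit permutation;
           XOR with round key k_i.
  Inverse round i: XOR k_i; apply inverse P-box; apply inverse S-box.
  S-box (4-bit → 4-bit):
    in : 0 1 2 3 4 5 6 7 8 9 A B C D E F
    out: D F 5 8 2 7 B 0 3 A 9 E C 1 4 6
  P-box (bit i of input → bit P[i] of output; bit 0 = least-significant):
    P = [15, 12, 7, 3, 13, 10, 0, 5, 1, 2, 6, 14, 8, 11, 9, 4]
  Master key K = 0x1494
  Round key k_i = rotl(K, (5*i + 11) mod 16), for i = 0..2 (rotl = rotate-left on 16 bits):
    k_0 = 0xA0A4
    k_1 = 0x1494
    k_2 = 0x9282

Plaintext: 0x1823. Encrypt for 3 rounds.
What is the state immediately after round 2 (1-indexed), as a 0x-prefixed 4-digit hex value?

0x4979

s_0 = plaintext = 0x1823
s_1 = Round(s_0, k_0) = 0x8BBB
s_2 = Round(s_1, k_1) = 0x4979
s_3 = Round(s_2, k_2) = 0xCA8E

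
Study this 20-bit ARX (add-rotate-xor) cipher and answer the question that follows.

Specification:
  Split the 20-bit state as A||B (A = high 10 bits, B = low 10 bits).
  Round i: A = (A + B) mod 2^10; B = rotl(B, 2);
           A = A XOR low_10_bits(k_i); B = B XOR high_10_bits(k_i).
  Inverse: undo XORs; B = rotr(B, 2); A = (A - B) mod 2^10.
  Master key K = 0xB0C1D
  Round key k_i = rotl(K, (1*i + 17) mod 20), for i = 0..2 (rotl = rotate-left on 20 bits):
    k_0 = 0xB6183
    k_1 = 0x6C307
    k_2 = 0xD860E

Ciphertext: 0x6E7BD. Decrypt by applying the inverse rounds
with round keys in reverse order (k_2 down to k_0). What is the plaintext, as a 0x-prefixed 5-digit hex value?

0xCDD6E

s_0 = ciphertext = 0x6E7BD
s_1 = InvRound(s_0, k_2) = 0xE0037
s_2 = InvRound(s_1, k_1) = 0x49B61
s_3 = InvRound(s_2, k_0) = 0xCDD6E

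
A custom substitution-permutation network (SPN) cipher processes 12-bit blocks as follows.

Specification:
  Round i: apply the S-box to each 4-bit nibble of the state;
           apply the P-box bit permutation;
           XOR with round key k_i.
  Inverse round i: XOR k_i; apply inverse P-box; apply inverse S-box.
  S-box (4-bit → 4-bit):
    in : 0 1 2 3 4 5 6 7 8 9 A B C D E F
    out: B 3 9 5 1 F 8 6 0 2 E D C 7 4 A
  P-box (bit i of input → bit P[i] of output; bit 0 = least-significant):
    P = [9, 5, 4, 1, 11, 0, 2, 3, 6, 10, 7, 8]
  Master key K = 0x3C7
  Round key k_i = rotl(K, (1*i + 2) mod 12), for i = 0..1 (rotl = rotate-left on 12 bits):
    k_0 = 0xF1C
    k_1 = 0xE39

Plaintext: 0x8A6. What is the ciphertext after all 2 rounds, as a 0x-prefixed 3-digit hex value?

0x128

s_0 = plaintext = 0x8A6
s_1 = Round(s_0, k_0) = 0xF13
s_2 = Round(s_1, k_1) = 0x128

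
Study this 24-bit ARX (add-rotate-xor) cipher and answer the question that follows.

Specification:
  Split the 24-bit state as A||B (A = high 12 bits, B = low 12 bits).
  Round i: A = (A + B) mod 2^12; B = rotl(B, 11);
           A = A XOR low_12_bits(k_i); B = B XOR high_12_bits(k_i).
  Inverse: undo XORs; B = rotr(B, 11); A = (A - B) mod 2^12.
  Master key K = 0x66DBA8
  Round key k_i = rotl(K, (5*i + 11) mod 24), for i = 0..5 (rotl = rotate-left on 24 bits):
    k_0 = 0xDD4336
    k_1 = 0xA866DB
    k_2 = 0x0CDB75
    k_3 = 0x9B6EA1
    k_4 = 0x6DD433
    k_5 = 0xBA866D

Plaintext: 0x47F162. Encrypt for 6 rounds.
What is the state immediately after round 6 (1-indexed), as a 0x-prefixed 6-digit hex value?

0x3C84F1

s_0 = plaintext = 0x47F162
s_1 = Round(s_0, k_0) = 0x6D7D65
s_2 = Round(s_1, k_1) = 0x2E7434
s_3 = Round(s_2, k_2) = 0xC6E2D7
s_4 = Round(s_3, k_3) = 0x1E40DD
s_5 = Round(s_4, k_4) = 0x6F2EB3
s_6 = Round(s_5, k_5) = 0x3C84F1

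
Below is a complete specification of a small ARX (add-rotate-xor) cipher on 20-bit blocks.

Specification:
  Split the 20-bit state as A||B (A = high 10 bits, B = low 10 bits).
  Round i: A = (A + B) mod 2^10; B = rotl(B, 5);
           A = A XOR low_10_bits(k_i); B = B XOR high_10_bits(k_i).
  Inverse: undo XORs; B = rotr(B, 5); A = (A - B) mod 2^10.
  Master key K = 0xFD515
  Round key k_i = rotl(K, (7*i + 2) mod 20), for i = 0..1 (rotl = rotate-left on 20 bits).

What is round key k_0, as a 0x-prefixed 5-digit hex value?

0xF5457

K = 0xFD515
k_0 = rotl(K, (7*0+2) mod 20) = rotl(K, 2) = 0xF5457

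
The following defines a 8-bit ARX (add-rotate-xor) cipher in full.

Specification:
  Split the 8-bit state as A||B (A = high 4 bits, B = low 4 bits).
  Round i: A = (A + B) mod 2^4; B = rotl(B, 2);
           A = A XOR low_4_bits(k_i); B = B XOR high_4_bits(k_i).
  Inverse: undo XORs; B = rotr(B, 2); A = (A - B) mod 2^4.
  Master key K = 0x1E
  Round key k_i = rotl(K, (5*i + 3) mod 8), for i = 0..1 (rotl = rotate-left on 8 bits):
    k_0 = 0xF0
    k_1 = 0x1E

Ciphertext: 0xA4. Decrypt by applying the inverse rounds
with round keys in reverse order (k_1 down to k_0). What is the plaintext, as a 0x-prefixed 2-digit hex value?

s_0 = ciphertext = 0xA4
s_1 = InvRound(s_0, k_1) = 0xF5
s_2 = InvRound(s_1, k_0) = 0x5A

0x5A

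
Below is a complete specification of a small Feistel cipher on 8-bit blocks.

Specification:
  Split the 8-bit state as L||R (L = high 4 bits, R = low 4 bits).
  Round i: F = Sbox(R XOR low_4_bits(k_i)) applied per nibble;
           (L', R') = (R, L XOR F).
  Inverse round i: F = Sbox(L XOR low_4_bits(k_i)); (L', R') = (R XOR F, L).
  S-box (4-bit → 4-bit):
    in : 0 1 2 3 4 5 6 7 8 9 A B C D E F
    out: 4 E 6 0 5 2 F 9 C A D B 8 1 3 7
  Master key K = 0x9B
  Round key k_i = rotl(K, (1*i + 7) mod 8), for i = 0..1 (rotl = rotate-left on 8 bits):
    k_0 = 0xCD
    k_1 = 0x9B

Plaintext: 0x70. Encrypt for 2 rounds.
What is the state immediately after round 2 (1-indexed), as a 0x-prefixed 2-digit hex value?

s_0 = plaintext = 0x70
s_1 = Round(s_0, k_0) = 0x06
s_2 = Round(s_1, k_1) = 0x61

0x61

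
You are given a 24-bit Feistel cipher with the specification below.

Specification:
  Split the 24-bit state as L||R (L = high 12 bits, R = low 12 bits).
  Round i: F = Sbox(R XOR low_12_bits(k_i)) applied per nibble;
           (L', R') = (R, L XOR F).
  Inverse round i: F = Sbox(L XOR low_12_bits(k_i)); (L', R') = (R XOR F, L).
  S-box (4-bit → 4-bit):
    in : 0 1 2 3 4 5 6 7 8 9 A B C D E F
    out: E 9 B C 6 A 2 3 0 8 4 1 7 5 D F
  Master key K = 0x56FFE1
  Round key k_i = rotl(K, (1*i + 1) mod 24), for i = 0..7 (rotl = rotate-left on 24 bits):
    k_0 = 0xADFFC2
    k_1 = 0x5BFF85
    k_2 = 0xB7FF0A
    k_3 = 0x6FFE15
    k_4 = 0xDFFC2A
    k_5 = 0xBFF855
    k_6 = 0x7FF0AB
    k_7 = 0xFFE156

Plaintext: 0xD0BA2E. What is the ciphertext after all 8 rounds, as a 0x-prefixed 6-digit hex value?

0x66EC68

s_0 = plaintext = 0xD0BA2E
s_1 = Round(s_0, k_0) = 0xA2E7DC
s_2 = Round(s_1, k_1) = 0x7DCA86
s_3 = Round(s_2, k_2) = 0xA86DDB
s_4 = Round(s_3, k_3) = 0xDDB6FB
s_5 = Round(s_4, k_4) = 0x6FB982
s_6 = Round(s_5, k_5) = 0x982FA8
s_7 = Round(s_6, k_6) = 0xFA866E
s_8 = Round(s_7, k_7) = 0x66EC68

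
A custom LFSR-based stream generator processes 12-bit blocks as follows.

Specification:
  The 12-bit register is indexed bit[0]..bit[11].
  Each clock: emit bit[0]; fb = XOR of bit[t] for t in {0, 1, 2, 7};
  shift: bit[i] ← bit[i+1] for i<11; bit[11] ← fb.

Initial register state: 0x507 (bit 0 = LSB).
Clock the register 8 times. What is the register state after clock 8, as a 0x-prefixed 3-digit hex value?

reg_0 = 0x507
clock 1: out=1, reg = 0xA83
clock 2: out=1, reg = 0xD41
clock 3: out=1, reg = 0xEA0
clock 4: out=0, reg = 0xF50
clock 5: out=0, reg = 0x7A8
clock 6: out=0, reg = 0xBD4
clock 7: out=0, reg = 0x5EA
clock 8: out=0, reg = 0x2F5

0x2F5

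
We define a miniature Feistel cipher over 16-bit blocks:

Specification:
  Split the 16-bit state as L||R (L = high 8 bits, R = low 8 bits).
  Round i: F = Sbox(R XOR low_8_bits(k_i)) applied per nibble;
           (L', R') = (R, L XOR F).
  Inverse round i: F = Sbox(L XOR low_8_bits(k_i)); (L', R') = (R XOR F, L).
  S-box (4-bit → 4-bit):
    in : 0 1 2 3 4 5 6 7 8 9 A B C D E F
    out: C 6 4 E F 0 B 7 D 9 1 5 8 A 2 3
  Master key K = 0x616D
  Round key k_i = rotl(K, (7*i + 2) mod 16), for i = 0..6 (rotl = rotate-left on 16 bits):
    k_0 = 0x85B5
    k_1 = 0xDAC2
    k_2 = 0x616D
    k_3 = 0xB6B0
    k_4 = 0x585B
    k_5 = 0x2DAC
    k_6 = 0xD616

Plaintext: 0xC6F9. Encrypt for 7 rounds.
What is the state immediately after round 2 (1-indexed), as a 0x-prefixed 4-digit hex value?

0x3EC1

s_0 = plaintext = 0xC6F9
s_1 = Round(s_0, k_0) = 0xF93E
s_2 = Round(s_1, k_1) = 0x3EC1
s_3 = Round(s_2, k_2) = 0xC126
s_4 = Round(s_3, k_3) = 0x265A
s_5 = Round(s_4, k_4) = 0x5AE0
s_6 = Round(s_5, k_5) = 0xE0A2
s_7 = Round(s_6, k_6) = 0xA2BF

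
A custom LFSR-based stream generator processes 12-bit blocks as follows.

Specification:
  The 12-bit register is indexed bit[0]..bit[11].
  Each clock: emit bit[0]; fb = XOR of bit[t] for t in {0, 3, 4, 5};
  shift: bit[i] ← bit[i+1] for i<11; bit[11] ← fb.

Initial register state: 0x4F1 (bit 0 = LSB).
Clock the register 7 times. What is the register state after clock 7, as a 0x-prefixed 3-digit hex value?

reg_0 = 0x4F1
clock 1: out=1, reg = 0xA78
clock 2: out=0, reg = 0xD3C
clock 3: out=0, reg = 0xE9E
clock 4: out=0, reg = 0x74F
clock 5: out=1, reg = 0x3A7
clock 6: out=1, reg = 0x1D3
clock 7: out=1, reg = 0x0E9

0x0E9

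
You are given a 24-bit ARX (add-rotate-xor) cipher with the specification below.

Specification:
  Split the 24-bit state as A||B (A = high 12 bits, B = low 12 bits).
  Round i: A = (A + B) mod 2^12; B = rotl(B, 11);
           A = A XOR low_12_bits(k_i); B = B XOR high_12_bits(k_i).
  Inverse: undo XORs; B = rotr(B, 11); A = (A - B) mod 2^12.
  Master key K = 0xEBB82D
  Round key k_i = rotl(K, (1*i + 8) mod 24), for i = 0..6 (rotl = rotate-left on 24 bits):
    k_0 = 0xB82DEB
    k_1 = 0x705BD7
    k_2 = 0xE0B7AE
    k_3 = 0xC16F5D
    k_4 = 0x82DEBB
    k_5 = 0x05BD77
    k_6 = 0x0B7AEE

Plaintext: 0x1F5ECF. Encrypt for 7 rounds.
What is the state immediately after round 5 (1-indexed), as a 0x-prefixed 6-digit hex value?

s_0 = plaintext = 0x1F5ECF
s_1 = Round(s_0, k_0) = 0xD2F4E5
s_2 = Round(s_1, k_1) = 0x9C3D77
s_3 = Round(s_2, k_2) = 0x0940B0
s_4 = Round(s_3, k_3) = 0xE19C4E
s_5 = Round(s_4, k_4) = 0x4DCE0A
s_6 = Round(s_5, k_5) = 0xF9175E
s_7 = Round(s_6, k_6) = 0xC01318

0x4DCE0A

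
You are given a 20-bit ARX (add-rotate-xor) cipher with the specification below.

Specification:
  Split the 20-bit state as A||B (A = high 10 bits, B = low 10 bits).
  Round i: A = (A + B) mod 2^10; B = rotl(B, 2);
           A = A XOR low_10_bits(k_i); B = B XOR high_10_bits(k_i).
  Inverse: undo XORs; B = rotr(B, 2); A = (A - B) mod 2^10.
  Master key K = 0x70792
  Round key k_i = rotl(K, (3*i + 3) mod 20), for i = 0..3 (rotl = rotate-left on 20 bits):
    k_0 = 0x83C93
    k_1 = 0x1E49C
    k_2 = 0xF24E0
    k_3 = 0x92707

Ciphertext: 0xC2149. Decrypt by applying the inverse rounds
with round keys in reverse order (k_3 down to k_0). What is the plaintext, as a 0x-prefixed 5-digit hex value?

0x4E158

s_0 = ciphertext = 0xC2149
s_1 = InvRound(s_0, k_3) = 0xD3CC0
s_2 = InvRound(s_1, k_2) = 0x7B5C2
s_3 = InvRound(s_2, k_1) = 0x80F6E
s_4 = InvRound(s_3, k_0) = 0x4E158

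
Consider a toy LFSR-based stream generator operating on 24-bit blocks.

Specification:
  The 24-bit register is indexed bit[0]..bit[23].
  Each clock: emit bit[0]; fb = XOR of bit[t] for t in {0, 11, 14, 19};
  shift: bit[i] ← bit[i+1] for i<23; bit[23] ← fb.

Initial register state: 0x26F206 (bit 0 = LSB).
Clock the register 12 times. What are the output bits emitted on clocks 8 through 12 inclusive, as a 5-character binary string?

00100

reg_0 = 0x26F206
clock 1: out=0, reg = 0x937903
clock 2: out=1, reg = 0xC9BC81
clock 3: out=1, reg = 0xE4DE40
clock 4: out=0, reg = 0x726F20
clock 5: out=0, reg = 0x393790
clock 6: out=0, reg = 0x9C9BC8
clock 7: out=0, reg = 0x4E4DE4
clock 8: out=0, reg = 0xA726F2
clock 9: out=0, reg = 0x539379
clock 10: out=1, reg = 0xA9C9BC
clock 11: out=0, reg = 0xD4E4DE
clock 12: out=0, reg = 0xEA726F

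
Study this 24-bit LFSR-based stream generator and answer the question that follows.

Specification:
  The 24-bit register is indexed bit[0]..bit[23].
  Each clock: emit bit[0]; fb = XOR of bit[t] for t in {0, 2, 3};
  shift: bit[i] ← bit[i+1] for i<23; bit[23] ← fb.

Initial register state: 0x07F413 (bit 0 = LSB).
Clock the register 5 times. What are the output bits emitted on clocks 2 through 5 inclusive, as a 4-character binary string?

1001

reg_0 = 0x07F413
clock 1: out=1, reg = 0x83FA09
clock 2: out=1, reg = 0x41FD04
clock 3: out=0, reg = 0xA0FE82
clock 4: out=0, reg = 0x507F41
clock 5: out=1, reg = 0xA83FA0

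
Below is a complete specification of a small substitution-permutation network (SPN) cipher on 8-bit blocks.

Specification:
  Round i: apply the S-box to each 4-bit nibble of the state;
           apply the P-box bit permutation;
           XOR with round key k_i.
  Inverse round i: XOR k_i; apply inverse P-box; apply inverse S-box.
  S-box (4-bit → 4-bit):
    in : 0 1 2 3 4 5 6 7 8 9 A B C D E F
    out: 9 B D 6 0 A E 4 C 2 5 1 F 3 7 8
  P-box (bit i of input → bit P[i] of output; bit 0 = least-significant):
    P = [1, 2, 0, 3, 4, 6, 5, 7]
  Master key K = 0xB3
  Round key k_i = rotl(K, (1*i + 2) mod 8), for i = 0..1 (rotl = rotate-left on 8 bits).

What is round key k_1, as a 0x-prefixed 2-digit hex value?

0x9D

K = 0xB3
k_0 = rotl(K, (1*0+2) mod 8) = rotl(K, 2) = 0xCE
k_1 = rotl(K, (1*1+2) mod 8) = rotl(K, 3) = 0x9D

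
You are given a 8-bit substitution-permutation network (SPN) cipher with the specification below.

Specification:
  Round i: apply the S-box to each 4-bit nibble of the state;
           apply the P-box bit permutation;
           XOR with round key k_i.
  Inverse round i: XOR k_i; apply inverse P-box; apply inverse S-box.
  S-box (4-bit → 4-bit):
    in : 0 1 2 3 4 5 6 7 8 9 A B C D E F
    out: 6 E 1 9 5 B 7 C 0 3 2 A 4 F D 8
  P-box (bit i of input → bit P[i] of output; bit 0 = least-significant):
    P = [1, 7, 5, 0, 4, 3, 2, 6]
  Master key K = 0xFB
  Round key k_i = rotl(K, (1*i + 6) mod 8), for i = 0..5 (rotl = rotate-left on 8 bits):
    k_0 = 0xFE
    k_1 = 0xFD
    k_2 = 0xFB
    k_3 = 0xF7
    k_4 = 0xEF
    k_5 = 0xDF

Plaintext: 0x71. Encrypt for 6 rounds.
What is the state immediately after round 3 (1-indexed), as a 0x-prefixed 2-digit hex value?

0x0B

s_0 = plaintext = 0x71
s_1 = Round(s_0, k_0) = 0x1B
s_2 = Round(s_1, k_1) = 0x30
s_3 = Round(s_2, k_2) = 0x0B
s_4 = Round(s_3, k_3) = 0x7A
s_5 = Round(s_4, k_4) = 0x2B
s_6 = Round(s_5, k_5) = 0x4E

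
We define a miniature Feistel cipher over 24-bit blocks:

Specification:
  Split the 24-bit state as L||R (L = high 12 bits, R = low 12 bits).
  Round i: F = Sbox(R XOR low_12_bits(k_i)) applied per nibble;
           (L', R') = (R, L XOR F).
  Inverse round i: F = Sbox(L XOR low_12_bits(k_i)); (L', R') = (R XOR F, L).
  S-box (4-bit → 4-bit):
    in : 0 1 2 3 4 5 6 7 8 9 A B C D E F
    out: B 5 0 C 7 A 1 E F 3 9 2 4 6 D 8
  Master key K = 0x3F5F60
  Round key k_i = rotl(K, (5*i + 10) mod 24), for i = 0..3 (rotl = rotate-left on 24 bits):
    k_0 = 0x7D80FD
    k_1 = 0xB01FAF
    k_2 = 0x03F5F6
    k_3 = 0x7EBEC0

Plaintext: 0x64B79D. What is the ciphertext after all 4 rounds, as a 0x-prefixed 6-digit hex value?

0xC8C961

s_0 = plaintext = 0x64B79D
s_1 = Round(s_0, k_0) = 0x79D850
s_2 = Round(s_1, k_1) = 0x850915
s_3 = Round(s_2, k_2) = 0x915C8C
s_4 = Round(s_3, k_3) = 0xC8C961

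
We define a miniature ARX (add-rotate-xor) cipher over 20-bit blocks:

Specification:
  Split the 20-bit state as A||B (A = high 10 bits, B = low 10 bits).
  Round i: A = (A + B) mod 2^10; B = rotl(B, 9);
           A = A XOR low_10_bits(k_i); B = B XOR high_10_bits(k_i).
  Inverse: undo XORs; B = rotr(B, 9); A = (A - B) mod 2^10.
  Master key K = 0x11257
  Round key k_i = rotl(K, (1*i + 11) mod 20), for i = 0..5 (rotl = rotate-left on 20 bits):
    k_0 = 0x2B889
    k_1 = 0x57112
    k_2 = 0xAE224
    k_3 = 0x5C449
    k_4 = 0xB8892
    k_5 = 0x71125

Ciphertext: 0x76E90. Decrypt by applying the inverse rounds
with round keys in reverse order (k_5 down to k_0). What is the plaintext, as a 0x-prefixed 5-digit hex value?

0x89F9F

s_0 = ciphertext = 0x76E90
s_1 = InvRound(s_0, k_5) = 0x956A9
s_2 = InvRound(s_1, k_4) = 0x8C496
s_3 = InvRound(s_2, k_3) = 0xAABCE
s_4 = InvRound(s_3, k_2) = 0x68AEC
s_5 = InvRound(s_4, k_1) = 0x53F61
s_6 = InvRound(s_5, k_0) = 0x89F9F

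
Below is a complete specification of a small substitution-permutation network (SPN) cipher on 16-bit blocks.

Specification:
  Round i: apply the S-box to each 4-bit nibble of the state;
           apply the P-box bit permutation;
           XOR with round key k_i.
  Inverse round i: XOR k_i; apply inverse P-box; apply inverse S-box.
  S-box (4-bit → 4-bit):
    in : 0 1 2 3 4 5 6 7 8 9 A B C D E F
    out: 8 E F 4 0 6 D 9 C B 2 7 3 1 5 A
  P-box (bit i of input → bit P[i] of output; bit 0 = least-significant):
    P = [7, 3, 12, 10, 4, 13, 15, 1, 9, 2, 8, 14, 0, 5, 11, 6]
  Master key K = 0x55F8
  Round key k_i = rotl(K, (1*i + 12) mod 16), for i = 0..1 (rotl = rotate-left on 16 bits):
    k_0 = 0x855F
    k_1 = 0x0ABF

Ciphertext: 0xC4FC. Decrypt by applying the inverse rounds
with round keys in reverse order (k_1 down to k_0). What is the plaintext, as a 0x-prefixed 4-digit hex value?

s_0 = ciphertext = 0xC4FC
s_1 = InvRound(s_0, k_1) = 0x6780
s_2 = InvRound(s_1, k_0) = 0x792C

0x792C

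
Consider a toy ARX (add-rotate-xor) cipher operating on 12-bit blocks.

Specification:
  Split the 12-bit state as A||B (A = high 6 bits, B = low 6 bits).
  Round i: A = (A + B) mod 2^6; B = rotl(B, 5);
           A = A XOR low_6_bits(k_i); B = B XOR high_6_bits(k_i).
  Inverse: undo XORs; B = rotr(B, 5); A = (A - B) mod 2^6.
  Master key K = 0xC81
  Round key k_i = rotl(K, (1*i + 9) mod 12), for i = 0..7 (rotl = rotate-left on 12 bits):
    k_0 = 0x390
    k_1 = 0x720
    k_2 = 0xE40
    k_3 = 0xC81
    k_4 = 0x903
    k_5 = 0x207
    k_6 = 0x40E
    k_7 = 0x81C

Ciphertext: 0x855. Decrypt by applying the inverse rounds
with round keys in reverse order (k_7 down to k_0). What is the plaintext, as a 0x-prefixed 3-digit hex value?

s_0 = ciphertext = 0x855
s_1 = InvRound(s_0, k_7) = 0x4AB
s_2 = InvRound(s_1, k_6) = 0x977
s_3 = InvRound(s_2, k_5) = 0x8FF
s_4 = InvRound(s_3, k_4) = 0xAB6
s_5 = InvRound(s_4, k_3) = 0x8C8
s_6 = InvRound(s_5, k_2) = 0x023
s_7 = InvRound(s_6, k_1) = 0x87F
s_8 = InvRound(s_7, k_0) = 0x3A3

0x3A3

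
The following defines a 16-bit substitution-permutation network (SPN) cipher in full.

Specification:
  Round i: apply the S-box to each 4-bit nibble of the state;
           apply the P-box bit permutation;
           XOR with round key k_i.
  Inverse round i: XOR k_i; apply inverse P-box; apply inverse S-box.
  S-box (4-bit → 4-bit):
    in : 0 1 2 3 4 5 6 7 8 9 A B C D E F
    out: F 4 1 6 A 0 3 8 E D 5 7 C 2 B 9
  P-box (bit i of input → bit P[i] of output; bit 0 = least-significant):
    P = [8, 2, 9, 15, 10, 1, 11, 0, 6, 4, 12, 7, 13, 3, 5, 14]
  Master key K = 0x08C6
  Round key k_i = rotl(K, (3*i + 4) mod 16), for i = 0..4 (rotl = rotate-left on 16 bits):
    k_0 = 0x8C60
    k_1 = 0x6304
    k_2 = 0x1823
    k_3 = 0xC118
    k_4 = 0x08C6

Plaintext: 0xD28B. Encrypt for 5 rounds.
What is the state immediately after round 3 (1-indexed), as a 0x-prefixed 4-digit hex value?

0xB653

s_0 = plaintext = 0xD28B
s_1 = Round(s_0, k_0) = 0x872F
s_2 = Round(s_1, k_1) = 0xA6AC
s_3 = Round(s_2, k_2) = 0xB653
s_4 = Round(s_3, k_3) = 0xE364
s_5 = Round(s_4, k_4) = 0xFCD8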